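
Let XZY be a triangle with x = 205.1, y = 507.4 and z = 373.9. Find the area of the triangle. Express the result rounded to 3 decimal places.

33363.566

Semiperimeter s = (205.1 + 373.9 + 507.4)/2 = 543.2.
Heron's formula: area = √(543.2·338.1·169.3·35.8) ≈ 33364.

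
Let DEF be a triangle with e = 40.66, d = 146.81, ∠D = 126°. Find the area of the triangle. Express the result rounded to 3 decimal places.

area ≈ 1960.158

Law of sines: sin E = e·sin D/d ≈ 0.22406.
Since d ≥ e, only the acute value applies: ∠E ≈ 12.95°.
Then ∠F = 180° − ∠D − ∠E ≈ 41.05°.
Law of sines gives f = d·sin F/sin D ≈ 119.18.
Area = ½·d·e·sin F ≈ 1960.2.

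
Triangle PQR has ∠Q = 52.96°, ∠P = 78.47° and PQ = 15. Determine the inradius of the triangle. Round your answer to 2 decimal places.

4.64

The third angle is ∠R = 180° − ∠P − ∠Q = 48.57°.
Law of sines: QR = PQ·sin P/sin R ≈ 19.603.
Law of sines: RP = PQ·sin Q/sin R ≈ 15.969.
Area = ½·PQ·QR·sin Q ≈ 117.35.
Semiperimeter s = (19.603+15.969+15)/2 = 25.286.
Inradius = area/s = 117.35/25.286 ≈ 4.641.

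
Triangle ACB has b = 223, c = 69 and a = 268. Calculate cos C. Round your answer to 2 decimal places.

By the law of cosines, cos C = (b² + a² − c²) / (2·b·a) ≈ 0.97711, so ∠C ≈ 12.28°.

0.98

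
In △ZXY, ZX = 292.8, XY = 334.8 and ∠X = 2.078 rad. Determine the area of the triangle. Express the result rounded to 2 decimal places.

Area = ½·ZX·XY·sin X ≈ 42844.

42844.07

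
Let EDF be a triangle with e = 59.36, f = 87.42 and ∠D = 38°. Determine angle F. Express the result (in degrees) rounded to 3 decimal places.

By the law of cosines, d² = f² + e² − 2·f·e·cos D = 2987.5, so d ≈ 54.658.
Law of cosines again: cos F = (e² + d² − f²)/(2·e·d) ≈ -0.17432, so ∠F ≈ 100.04°.

100.039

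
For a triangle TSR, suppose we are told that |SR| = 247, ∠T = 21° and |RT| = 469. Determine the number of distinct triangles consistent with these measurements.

2

|RT|·sin T = 469·sin(21°) ≈ 168.1.
Since |RT| sin T < |SR| < |RT| (168.1 < 247 < 469), two triangles exist.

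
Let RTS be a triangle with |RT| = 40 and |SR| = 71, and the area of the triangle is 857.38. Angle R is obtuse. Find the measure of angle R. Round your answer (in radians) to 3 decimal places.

From area = ½·|SR|·|RT|·sin R, we get sin R = 2·area/(|SR|·|RT|) ≈ 0.60379.
Taking the obtuse solution, ∠R ≈ 2.493 rad.

∠R ≈ 2.493 rad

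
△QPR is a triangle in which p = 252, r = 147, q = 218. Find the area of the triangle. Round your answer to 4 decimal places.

area ≈ 15961.0832

Semiperimeter s = (218 + 252 + 147)/2 = 308.5.
Heron's formula: area = √(308.5·90.5·56.5·161.5) ≈ 15961.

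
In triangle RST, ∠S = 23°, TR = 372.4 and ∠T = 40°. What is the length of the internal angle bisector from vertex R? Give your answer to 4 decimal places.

242.0326

The third angle is ∠R = 180° − ∠S − ∠T = 117.00°.
Law of sines: ST = TR·sin R/sin S ≈ 849.21.
Law of sines: RS = TR·sin T/sin S ≈ 612.63.
The bisector from R has length 2·TR·RS·cos(∠R/2)/(TR+RS) ≈ 242.03.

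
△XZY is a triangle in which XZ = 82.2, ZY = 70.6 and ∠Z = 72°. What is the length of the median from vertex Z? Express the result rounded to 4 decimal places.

m_Z ≈ 61.9028

By the law of cosines, YX² = XZ² + ZY² − 2·XZ·ZY·cos Z = 8154.6, so YX ≈ 90.303.
Median from Z: ½√(2·XZ² + 2·ZY² − YX²) ≈ 61.903.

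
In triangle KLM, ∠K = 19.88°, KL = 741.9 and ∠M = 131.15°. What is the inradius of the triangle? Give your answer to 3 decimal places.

r ≈ 77.466

The third angle is ∠L = 180° − ∠M − ∠K = 28.97°.
Law of sines: LM = KL·sin K/sin M ≈ 335.04.
Law of sines: MK = KL·sin L/sin M ≈ 477.22.
Area = ½·KL·LM·sin L ≈ 60197.
Semiperimeter s = (335.04+477.22+741.9)/2 = 777.08.
Inradius = area/s = 60197/777.08 ≈ 77.466.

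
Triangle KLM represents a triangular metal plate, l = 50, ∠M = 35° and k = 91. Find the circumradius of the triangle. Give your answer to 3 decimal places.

By the law of cosines, m² = k² + l² − 2·k·l·cos M = 3326.7, so m ≈ 57.678.
Area = ½·k·l·sin M ≈ 1304.9.
Circumradius = m/(2 sin M) ≈ 50.279.

50.279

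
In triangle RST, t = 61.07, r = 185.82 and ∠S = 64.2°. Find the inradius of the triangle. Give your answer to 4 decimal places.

24.5978

By the law of cosines, s² = t² + r² − 2·t·r·cos S = 28381, so s ≈ 168.47.
Area = ½·t·r·sin S ≈ 5108.4.
Semiperimeter p = (185.82+168.47+61.07)/2 = 207.68.
Inradius = area/p = 5108.4/207.68 ≈ 24.598.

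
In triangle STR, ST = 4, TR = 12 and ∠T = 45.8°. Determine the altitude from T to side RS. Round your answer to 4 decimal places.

By the law of cosines, RS² = ST² + TR² − 2·ST·TR·cos T = 93.072, so RS ≈ 9.6474.
Area = ½·ST·TR·sin T ≈ 17.206.
The altitude from T has length 2·area/RS ≈ 3.5669.

3.5669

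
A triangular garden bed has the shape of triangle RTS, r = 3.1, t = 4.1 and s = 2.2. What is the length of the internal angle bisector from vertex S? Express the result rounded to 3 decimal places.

3.395

By the law of cosines, cos S = (r² + t² − s²) / (2·r·t) ≈ 0.84894, so ∠S ≈ 31.90°.
The bisector from S has length 2·r·t·cos(∠S/2)/(r+t) ≈ 3.3946.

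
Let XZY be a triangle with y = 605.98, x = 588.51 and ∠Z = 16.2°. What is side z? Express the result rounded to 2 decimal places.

By the law of cosines, z² = y² + x² − 2·y·x·cos Z = 28626, so z ≈ 169.19.

169.19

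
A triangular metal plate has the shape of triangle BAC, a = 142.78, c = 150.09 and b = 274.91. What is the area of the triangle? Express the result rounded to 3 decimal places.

area ≈ 6937.774

Semiperimeter s = (274.91 + 142.78 + 150.09)/2 = 283.89.
Heron's formula: area = √(283.89·8.98·141.11·133.8) ≈ 6937.8.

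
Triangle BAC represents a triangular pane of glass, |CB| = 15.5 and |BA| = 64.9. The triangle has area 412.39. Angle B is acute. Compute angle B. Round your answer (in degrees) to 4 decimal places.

∠B ≈ 55.0749°

From area = ½·|CB|·|BA|·sin B, we get sin B = 2·area/(|CB|·|BA|) ≈ 0.81990.
Taking the acute solution, ∠B ≈ 55.07°.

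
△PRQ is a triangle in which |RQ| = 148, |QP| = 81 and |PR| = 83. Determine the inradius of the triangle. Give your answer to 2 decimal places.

Semiperimeter s = (148 + 81 + 83)/2 = 156.
Heron's formula: area = √(156·8·75·73) ≈ 2614.
Inradius = area/s = 2614/156 ≈ 16.756.

r ≈ 16.76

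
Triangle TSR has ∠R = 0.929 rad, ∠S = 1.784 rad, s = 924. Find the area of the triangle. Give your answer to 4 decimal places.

145402.1521

The third angle is ∠T = π − ∠S − ∠R = 0.429 rad.
Law of sines: t = s·sin T/sin S ≈ 392.9.
Law of sines: r = s·sin R/sin S ≈ 757.29.
Area = ½·s·t·sin R ≈ 1.454e+05.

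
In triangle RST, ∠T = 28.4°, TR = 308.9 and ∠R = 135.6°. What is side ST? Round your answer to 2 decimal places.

The third angle is ∠S = 180° − ∠T − ∠R = 16.00°.
Law of sines: ST = TR·sin R/sin S ≈ 784.1.

784.10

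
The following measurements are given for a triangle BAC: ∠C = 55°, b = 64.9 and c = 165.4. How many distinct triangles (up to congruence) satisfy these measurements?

1

b·sin C = 64.9·sin(55°) ≈ 53.16.
Since c ≥ b, exactly one triangle exists.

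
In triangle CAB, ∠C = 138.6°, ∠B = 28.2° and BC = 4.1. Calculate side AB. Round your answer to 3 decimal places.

11.874

The third angle is ∠A = 180° − ∠B − ∠C = 13.20°.
Law of sines: AB = BC·sin C/sin A ≈ 11.874.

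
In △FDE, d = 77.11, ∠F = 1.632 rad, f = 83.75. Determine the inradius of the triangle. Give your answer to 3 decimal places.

11.516

Law of sines: sin D = d·sin F/f ≈ 0.91899.
Since f ≥ d, only the acute value applies: ∠D ≈ 1.166 rad.
Then ∠E = π − ∠F − ∠D ≈ 0.344 rad.
Law of sines gives e = f·sin E/sin F ≈ 28.304.
Area = ½·f·d·sin E ≈ 1089.2.
Semiperimeter s = (83.75+77.11+28.304)/2 = 94.582.
Inradius = area/s = 1089.2/94.582 ≈ 11.516.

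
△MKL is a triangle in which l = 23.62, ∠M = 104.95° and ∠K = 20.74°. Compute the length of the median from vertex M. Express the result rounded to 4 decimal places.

m_M ≈ 11.6024

The third angle is ∠L = 180° − ∠M − ∠K = 54.31°.
Law of sines: m = l·sin M/sin L ≈ 28.098.
Law of sines: k = l·sin K/sin L ≈ 10.299.
Median from M: ½√(2·k² + 2·l² − m²) ≈ 11.602.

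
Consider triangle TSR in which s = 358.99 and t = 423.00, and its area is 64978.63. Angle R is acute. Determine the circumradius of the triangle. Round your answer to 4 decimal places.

226.8025

From area = ½·t·s·sin R, we get sin R = 2·area/(t·s) ≈ 0.85581.
Taking the acute solution, ∠R ≈ 1.0271 rad.
Law of cosines then gives r ≈ 388.2.
Circumradius = r/(2 sin R) ≈ 226.8.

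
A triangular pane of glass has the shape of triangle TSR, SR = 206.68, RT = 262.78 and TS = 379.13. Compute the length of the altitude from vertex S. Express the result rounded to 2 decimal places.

h_S ≈ 197.53

Semiperimeter s = (206.68 + 262.78 + 379.13)/2 = 424.29.
Heron's formula: area = √(424.29·217.61·161.51·45.165) ≈ 25953.
The altitude from S has length 2·area/RT ≈ 197.53.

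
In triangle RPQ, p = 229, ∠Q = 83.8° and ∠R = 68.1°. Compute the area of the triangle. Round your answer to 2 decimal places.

51349.09

The third angle is ∠P = 180° − ∠Q − ∠R = 28.10°.
Law of sines: r = p·sin R/sin P ≈ 451.1.
Law of sines: q = p·sin Q/sin P ≈ 483.34.
Area = ½·p·r·sin Q ≈ 51349.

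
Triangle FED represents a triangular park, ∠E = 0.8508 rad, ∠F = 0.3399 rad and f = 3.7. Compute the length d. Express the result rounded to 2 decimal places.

The third angle is ∠D = π − ∠F − ∠E = 1.9509 rad.
Law of sines: d = f·sin D/sin F ≈ 10.306.

10.31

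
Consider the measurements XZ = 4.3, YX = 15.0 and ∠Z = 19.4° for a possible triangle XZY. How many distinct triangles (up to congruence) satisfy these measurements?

1

XZ·sin Z = 4.3·sin(19.4°) ≈ 1.428.
Since YX ≥ XZ, exactly one triangle exists.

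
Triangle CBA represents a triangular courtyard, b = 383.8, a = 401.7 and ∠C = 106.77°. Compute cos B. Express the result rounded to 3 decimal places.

cos B ≈ 0.813

By the law of cosines, c² = b² + a² − 2·b·a·cos C = 3.9763e+05, so c ≈ 630.58.
Law of cosines again: cos B = (a² + c² − b²)/(2·a·c) ≈ 0.81264, so ∠B ≈ 35.64°.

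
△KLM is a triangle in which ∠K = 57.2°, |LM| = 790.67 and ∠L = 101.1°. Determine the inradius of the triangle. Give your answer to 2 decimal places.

The third angle is ∠M = 180° − ∠K − ∠L = 21.70°.
Law of sines: |MK| = |LM|·sin L/sin K ≈ 923.04.
Law of sines: |KL| = |LM|·sin M/sin K ≈ 347.8.
Area = ½·|LM|·|MK|·sin M ≈ 1.3492e+05.
Semiperimeter s = (790.67+923.04+347.8)/2 = 1030.8.
Inradius = area/s = 1.3492e+05/1030.8 ≈ 130.9.

r ≈ 130.90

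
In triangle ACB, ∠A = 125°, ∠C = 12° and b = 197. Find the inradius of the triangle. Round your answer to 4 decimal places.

The third angle is ∠B = 180° − ∠A − ∠C = 43.00°.
Law of sines: a = b·sin A/sin B ≈ 236.62.
Law of sines: c = b·sin C/sin B ≈ 60.057.
Area = ½·b·a·sin C ≈ 4845.8.
Semiperimeter s = (236.62+60.057+197)/2 = 246.84.
Inradius = area/s = 4845.8/246.84 ≈ 19.631.

r ≈ 19.6314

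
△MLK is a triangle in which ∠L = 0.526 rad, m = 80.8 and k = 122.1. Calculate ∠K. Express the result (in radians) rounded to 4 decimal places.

1.9551

By the law of cosines, l² = k² + m² − 2·k·m·cos L = 4372.9, so l ≈ 66.128.
Law of cosines again: cos K = (m² + l² − k²)/(2·m·l) ≈ -0.37495, so ∠K ≈ 1.955 rad.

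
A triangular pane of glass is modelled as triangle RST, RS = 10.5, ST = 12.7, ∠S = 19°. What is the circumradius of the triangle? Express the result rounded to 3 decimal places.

By the law of cosines, TR² = RS² + ST² − 2·RS·ST·cos S = 19.37, so TR ≈ 4.4012.
Area = ½·RS·ST·sin S ≈ 21.707.
Circumradius = TR/(2 sin S) ≈ 6.7592.

6.759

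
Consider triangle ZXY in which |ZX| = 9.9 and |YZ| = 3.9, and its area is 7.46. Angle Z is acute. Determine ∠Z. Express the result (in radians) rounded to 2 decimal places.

From area = ½·|YZ|·|ZX|·sin Z, we get sin Z = 2·area/(|YZ|·|ZX|) ≈ 0.38643.
Taking the acute solution, ∠Z ≈ 0.3968 rad.

0.40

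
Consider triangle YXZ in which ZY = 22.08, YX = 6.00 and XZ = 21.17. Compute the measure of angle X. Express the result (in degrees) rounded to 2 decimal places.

90.76

By the law of cosines, cos X = (YX² + XZ² − ZY²) / (2·YX·XZ) ≈ -0.01322, so ∠X ≈ 90.76°.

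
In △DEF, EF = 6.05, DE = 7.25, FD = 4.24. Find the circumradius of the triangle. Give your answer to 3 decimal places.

By the law of cosines, cos D = (FD² + DE² − EF²) / (2·FD·DE) ≈ 0.55201, so ∠D ≈ 56.49°.
Circumradius = EF/(2 sin D) ≈ 3.6278.

R ≈ 3.628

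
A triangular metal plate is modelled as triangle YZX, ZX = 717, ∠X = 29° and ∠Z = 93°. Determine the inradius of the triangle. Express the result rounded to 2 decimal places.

r ≈ 148.89

The third angle is ∠Y = 180° − ∠Z − ∠X = 58.00°.
Law of sines: XY = ZX·sin Z/sin Y ≈ 844.31.
Law of sines: YZ = ZX·sin X/sin Y ≈ 409.89.
Area = ½·ZX·XY·sin X ≈ 1.4675e+05.
Semiperimeter s = (717+844.31+409.89)/2 = 985.6.
Inradius = area/s = 1.4675e+05/985.6 ≈ 148.89.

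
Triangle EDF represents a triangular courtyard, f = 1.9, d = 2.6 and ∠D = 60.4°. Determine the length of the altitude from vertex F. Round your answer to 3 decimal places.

h_F ≈ 2.562

Law of sines: sin F = f·sin D/d ≈ 0.63540.
Since d ≥ f, only the acute value applies: ∠F ≈ 39.45°.
Then ∠E = 180° − ∠D − ∠F ≈ 80.15°.
Law of sines gives e = d·sin E/sin D ≈ 2.9462.
Area = ½·d·f·sin E ≈ 2.4336.
The altitude from F has length 2·area/f ≈ 2.5617.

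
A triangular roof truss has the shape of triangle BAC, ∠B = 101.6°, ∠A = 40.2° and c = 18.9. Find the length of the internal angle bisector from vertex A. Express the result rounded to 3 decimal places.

t_A ≈ 21.760

The third angle is ∠C = 180° − ∠B − ∠A = 38.20°.
Law of sines: b = c·sin B/sin C ≈ 29.938.
Law of sines: a = c·sin A/sin C ≈ 19.727.
The bisector from A has length 2·c·b·cos(∠A/2)/(c+b) ≈ 21.76.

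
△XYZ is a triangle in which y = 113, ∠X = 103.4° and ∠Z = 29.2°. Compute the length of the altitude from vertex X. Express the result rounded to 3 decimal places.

55.128

The third angle is ∠Y = 180° − ∠Z − ∠X = 47.40°.
Law of sines: x = y·sin X/sin Y ≈ 149.33.
Law of sines: z = y·sin Z/sin Y ≈ 74.892.
Area = ½·y·x·sin Z ≈ 4116.2.
The altitude from X has length 2·area/x ≈ 55.128.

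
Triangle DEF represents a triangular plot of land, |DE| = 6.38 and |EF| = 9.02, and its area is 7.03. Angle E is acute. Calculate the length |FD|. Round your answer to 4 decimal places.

3.2338

From area = ½·|DE|·|EF|·sin E, we get sin E = 2·area/(|DE|·|EF|) ≈ 0.24432.
Taking the acute solution, ∠E ≈ 14.14°.
Law of cosines then gives |FD| ≈ 3.2338.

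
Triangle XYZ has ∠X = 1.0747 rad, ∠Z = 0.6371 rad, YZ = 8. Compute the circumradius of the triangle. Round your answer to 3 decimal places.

4.548

The third angle is ∠Y = π − ∠Z − ∠X = 1.4298 rad.
Law of sines: ZX = YZ·sin Y/sin X ≈ 9.0063.
Law of sines: XY = YZ·sin Z/sin X ≈ 5.4113.
Circumradius = YZ/(2 sin X) ≈ 4.5483.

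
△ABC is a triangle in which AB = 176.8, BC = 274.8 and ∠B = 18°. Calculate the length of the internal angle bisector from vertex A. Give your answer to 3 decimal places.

54.808

By the law of cosines, CA² = AB² + BC² − 2·AB·BC·cos B = 14360, so CA ≈ 119.83.
Law of cosines again: cos A = (CA² + AB² − BC²)/(2·CA·AB) ≈ -0.70557, so ∠A ≈ 134.88°.
The bisector from A has length 2·CA·AB·cos(∠A/2)/(CA+AB) ≈ 54.808.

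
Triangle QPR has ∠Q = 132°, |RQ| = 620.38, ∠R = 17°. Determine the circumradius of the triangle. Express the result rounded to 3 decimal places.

The third angle is ∠P = 180° − ∠R − ∠Q = 31.00°.
Law of sines: |PR| = |RQ|·sin Q/sin P ≈ 895.14.
Law of sines: |QP| = |RQ|·sin R/sin P ≈ 352.17.
Circumradius = |RQ|/(2 sin P) ≈ 602.27.

602.266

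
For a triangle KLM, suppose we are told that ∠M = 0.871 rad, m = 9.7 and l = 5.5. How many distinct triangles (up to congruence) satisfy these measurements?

l·sin M = 5.5·sin(0.871 rad) ≈ 4.207.
Since m ≥ l, exactly one triangle exists.

1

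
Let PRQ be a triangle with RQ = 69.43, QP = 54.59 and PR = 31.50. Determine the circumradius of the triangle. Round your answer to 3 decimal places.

By the law of cosines, cos P = (QP² + PR² − RQ²) / (2·QP·PR) ≈ -0.24663, so ∠P ≈ 104.28°.
Circumradius = RQ/(2 sin P) ≈ 35.822.

35.822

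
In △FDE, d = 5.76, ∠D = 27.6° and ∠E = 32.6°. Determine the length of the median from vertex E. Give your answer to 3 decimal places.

The third angle is ∠F = 180° − ∠D − ∠E = 119.80°.
Law of sines: f = d·sin F/sin D ≈ 10.789.
Law of sines: e = d·sin E/sin D ≈ 6.6984.
Median from E: ½√(2·f² + 2·d² − e²) ≈ 7.973.

7.973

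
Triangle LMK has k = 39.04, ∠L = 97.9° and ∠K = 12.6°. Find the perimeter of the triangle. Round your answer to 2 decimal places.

383.94

The third angle is ∠M = 180° − ∠K − ∠L = 69.50°.
Law of sines: l = k·sin L/sin K ≈ 177.27.
Law of sines: m = k·sin M/sin K ≈ 167.63.
Semiperimeter s = (177.27+167.63+39.04)/2 = 191.97.
Perimeter = 177.27 + 167.63 + 39.04 = 383.94.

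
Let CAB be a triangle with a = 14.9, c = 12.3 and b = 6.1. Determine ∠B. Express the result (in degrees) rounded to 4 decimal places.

By the law of cosines, cos B = (c² + a² − b²) / (2·c·a) ≈ 0.91693, so ∠B ≈ 23.52°.

∠B ≈ 23.5193°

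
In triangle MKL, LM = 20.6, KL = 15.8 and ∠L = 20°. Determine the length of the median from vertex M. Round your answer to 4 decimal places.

By the law of cosines, MK² = KL² + LM² − 2·KL·LM·cos L = 62.298, so MK ≈ 7.8929.
Median from M: ½√(2·LM² + 2·MK² − KL²) ≈ 13.451.

13.4506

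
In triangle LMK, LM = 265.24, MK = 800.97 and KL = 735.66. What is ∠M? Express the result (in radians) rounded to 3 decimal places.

By the law of cosines, cos M = (LM² + MK² − KL²) / (2·LM·MK) ≈ 0.40177, so ∠M ≈ 1.1574 rad.

1.157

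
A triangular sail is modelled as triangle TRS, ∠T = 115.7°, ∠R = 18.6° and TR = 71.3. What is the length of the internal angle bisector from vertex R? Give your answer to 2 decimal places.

The third angle is ∠S = 180° − ∠T − ∠R = 45.70°.
Law of sines: RS = TR·sin T/sin S ≈ 89.769.
Law of sines: ST = TR·sin R/sin S ≈ 31.776.
The bisector from R has length 2·TR·RS·cos(∠R/2)/(TR+RS) ≈ 78.431.

t_R ≈ 78.43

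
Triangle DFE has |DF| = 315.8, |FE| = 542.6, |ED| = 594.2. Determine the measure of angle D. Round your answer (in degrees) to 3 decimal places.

65.037

By the law of cosines, cos D = (|ED|² + |DF|² − |FE|²) / (2·|ED|·|DF|) ≈ 0.42204, so ∠D ≈ 65.04°.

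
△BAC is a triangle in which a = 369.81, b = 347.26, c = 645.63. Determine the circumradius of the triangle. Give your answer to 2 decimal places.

R ≈ 411.84

By the law of cosines, cos B = (a² + c² − b²) / (2·a·c) ≈ 0.90678, so ∠B ≈ 24.94°.
Circumradius = b/(2 sin B) ≈ 411.84.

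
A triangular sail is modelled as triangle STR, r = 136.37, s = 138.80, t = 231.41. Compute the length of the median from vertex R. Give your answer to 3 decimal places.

m_R ≈ 178.210

Median from R: ½√(2·s² + 2·t² − r²) ≈ 178.21.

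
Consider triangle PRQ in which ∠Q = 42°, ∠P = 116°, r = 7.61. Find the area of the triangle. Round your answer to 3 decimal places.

The third angle is ∠R = 180° − ∠Q − ∠P = 22.00°.
Law of sines: p = r·sin P/sin R ≈ 18.259.
Law of sines: q = r·sin Q/sin R ≈ 13.593.
Area = ½·r·p·sin Q ≈ 46.487.

area ≈ 46.487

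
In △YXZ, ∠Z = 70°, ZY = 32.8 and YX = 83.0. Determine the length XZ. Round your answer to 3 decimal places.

88.283

Law of sines: sin X = ZY·sin Z/YX ≈ 0.37135.
Since YX ≥ ZY, only the acute value applies: ∠X ≈ 21.80°.
Then ∠Y = 180° − ∠Z − ∠X ≈ 88.20°.
Law of sines gives XZ = YX·sin Y/sin Z ≈ 88.283.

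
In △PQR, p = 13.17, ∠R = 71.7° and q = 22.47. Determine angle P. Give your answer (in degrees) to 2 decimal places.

By the law of cosines, r² = p² + q² − 2·p·q·cos R = 492.51, so r ≈ 22.193.
Law of cosines again: cos P = (q² + r² − p²)/(2·q·r) ≈ 0.82616, so ∠P ≈ 34.29°.

34.29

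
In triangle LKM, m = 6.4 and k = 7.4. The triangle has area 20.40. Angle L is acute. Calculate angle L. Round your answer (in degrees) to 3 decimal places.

From area = ½·k·m·sin L, we get sin L = 2·area/(k·m) ≈ 0.86149.
Taking the acute solution, ∠L ≈ 59.48°.

∠L ≈ 59.484°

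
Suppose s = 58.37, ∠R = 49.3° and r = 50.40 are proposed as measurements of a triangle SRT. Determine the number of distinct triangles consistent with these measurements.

s·sin R = 58.37·sin(49.3°) ≈ 44.25.
Since s sin R < r < s (44.25 < 50.40 < 58.37), two triangles exist.

2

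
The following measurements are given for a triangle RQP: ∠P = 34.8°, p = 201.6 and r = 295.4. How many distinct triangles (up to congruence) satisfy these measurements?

2

r·sin P = 295.4·sin(34.8°) ≈ 168.6.
Since r sin P < p < r (168.6 < 201.6 < 295.4), two triangles exist.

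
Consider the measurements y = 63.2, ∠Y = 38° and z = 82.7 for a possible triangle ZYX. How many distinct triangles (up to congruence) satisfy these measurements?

z·sin Y = 82.7·sin(38°) ≈ 50.92.
Since z sin Y < y < z (50.92 < 63.2 < 82.7), two triangles exist.

2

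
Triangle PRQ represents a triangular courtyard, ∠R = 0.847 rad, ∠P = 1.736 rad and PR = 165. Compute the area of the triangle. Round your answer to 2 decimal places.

area ≈ 18983.14

The third angle is ∠Q = π − ∠P − ∠R = 0.559 rad.
Law of sines: RQ = PR·sin P/sin Q ≈ 307.09.
Law of sines: QP = PR·sin R/sin Q ≈ 233.27.
Area = ½·PR·RQ·sin R ≈ 18983.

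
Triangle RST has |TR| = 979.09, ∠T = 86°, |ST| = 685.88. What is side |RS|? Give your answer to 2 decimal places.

By the law of cosines, |RS|² = |ST|² + |TR|² − 2·|ST|·|TR|·cos T = 1.3354e+06, so |RS| ≈ 1155.6.

1155.58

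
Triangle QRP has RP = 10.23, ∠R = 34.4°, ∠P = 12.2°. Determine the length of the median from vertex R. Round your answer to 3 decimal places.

m_R ≈ 6.398

The third angle is ∠Q = 180° − ∠R − ∠P = 133.40°.
Law of sines: PQ = RP·sin R/sin Q ≈ 7.9546.
Law of sines: QR = RP·sin P/sin Q ≈ 2.9754.
Median from R: ½√(2·QR² + 2·RP² − PQ²) ≈ 6.398.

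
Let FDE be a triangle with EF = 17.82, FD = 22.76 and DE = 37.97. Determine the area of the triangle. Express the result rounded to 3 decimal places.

area ≈ 134.762

Semiperimeter s = (37.97 + 17.82 + 22.76)/2 = 39.275.
Heron's formula: area = √(39.275·1.305·21.455·16.515) ≈ 134.76.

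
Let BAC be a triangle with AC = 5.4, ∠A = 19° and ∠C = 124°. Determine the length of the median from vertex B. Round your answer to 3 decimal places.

4.964

The third angle is ∠B = 180° − ∠A − ∠C = 37.00°.
Law of sines: CB = AC·sin A/sin B ≈ 2.9213.
Law of sines: BA = AC·sin C/sin B ≈ 7.4388.
Median from B: ½√(2·CB² + 2·BA² − AC²) ≈ 4.9644.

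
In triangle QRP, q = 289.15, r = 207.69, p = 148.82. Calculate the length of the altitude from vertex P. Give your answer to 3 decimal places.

Semiperimeter s = (289.15 + 207.69 + 148.82)/2 = 322.83.
Heron's formula: area = √(322.83·33.68·115.14·174.01) ≈ 14760.
The altitude from P has length 2·area/p ≈ 198.35.

198.354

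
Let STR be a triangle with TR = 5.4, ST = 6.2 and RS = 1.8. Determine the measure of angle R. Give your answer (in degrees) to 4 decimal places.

108.1014

By the law of cosines, cos R = (TR² + RS² − ST²) / (2·TR·RS) ≈ -0.31070, so ∠R ≈ 108.10°.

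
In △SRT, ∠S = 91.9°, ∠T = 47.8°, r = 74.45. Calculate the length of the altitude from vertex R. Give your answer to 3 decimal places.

85.225

The third angle is ∠R = 180° − ∠T − ∠S = 40.30°.
Law of sines: s = r·sin S/sin R ≈ 115.04.
Law of sines: t = r·sin T/sin R ≈ 85.272.
Area = ½·r·s·sin T ≈ 3172.5.
The altitude from R has length 2·area/r ≈ 85.225.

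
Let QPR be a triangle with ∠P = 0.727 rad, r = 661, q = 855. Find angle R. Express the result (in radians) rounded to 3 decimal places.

∠R ≈ 0.883 rad

By the law of cosines, p² = r² + q² − 2·r·q·cos P = 3.2341e+05, so p ≈ 568.69.
Law of cosines again: cos R = (q² + p² − r²)/(2·q·p) ≈ 0.63500, so ∠R ≈ 0.883 rad.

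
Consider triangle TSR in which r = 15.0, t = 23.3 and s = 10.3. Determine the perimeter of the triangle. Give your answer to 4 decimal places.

perimeter ≈ 48.6000

Perimeter = 23.3 + 10.3 + 15 = 48.6.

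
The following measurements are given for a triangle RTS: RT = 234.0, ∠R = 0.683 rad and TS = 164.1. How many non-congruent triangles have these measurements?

RT·sin R = 234.0·sin(0.683 rad) ≈ 147.7.
Since RT sin R < TS < RT (147.7 < 164.1 < 234.0), two triangles exist.

2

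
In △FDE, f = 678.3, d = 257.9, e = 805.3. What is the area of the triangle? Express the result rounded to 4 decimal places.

81985.6077

Semiperimeter s = (678.3 + 257.9 + 805.3)/2 = 870.75.
Heron's formula: area = √(870.75·192.45·612.85·65.45) ≈ 81986.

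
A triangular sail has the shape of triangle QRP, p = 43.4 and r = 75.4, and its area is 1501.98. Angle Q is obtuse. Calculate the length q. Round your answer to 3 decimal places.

100.819

From area = ½·r·p·sin Q, we get sin Q = 2·area/(r·p) ≈ 0.91798.
Taking the obtuse solution, ∠Q ≈ 113.37°.
Law of cosines then gives q ≈ 100.82.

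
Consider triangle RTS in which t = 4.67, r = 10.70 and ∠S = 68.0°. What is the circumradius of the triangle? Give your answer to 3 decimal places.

5.362

By the law of cosines, s² = r² + t² − 2·r·t·cos S = 98.861, so s ≈ 9.9429.
Area = ½·r·t·sin S ≈ 23.165.
Circumradius = s/(2 sin S) ≈ 5.3619.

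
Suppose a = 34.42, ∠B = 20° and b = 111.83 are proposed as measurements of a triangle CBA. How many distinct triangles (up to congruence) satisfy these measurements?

a·sin B = 34.42·sin(20°) ≈ 11.77.
Since b ≥ a, exactly one triangle exists.

1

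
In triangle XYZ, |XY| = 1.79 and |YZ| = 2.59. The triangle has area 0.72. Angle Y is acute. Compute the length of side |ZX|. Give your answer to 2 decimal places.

1.05

From area = ½·|XY|·|YZ|·sin Y, we get sin Y = 2·area/(|XY|·|YZ|) ≈ 0.31061.
Taking the acute solution, ∠Y ≈ 18.10°.
Law of cosines then gives |ZX| ≈ 1.0481.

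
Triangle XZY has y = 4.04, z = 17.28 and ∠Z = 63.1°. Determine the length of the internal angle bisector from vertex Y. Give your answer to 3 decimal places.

Law of sines: sin Y = y·sin Z/z ≈ 0.20850.
Since z ≥ y, only the acute value applies: ∠Y ≈ 12.03°.
Then ∠X = 180° − ∠Z − ∠Y ≈ 104.87°.
Law of sines gives x = z·sin X/sin Z ≈ 18.728.
The bisector from Y has length 2·x·z·cos(∠Y/2)/(x+z) ≈ 17.876.

t_Y ≈ 17.876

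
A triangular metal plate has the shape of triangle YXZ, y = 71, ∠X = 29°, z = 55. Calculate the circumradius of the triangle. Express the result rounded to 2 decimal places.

R ≈ 36.25

By the law of cosines, x² = z² + y² − 2·z·y·cos X = 1235.2, so x ≈ 35.146.
Area = ½·z·y·sin X ≈ 946.59.
Circumradius = x/(2 sin X) ≈ 36.247.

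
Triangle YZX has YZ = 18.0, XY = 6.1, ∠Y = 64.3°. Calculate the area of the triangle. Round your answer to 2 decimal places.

Area = ½·XY·YZ·sin Y ≈ 49.469.

49.47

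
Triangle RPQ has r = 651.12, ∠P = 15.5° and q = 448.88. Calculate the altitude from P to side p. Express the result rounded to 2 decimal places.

By the law of cosines, p² = q² + r² − 2·q·r·cos P = 62161, so p ≈ 249.32.
Area = ½·q·r·sin P ≈ 39054.
The altitude from P has length 2·area/p ≈ 313.28.

h_P ≈ 313.28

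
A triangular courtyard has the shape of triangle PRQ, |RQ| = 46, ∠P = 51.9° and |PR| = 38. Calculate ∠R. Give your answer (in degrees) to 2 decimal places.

∠R ≈ 87.55°

Law of sines: sin Q = |PR|·sin P/|RQ| ≈ 0.65008.
Since |RQ| ≥ |PR|, only the acute value applies: ∠Q ≈ 40.55°.
Then ∠R = 180° − ∠P − ∠Q ≈ 87.55°.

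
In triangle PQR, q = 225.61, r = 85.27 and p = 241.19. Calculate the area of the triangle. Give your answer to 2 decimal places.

area ≈ 9618.88

Semiperimeter s = (241.19 + 225.61 + 85.27)/2 = 276.04.
Heron's formula: area = √(276.04·34.845·50.425·190.77) ≈ 9618.9.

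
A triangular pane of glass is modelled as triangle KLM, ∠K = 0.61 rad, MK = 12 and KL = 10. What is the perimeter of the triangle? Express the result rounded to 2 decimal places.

28.88

By the law of cosines, LM² = MK² + KL² − 2·MK·KL·cos K = 47.284, so LM ≈ 6.8764.
Semiperimeter s = (6.8764+12+10)/2 = 14.438.
Perimeter = 6.8764 + 12 + 10 = 28.876.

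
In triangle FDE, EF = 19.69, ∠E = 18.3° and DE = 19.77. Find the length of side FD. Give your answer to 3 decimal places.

By the law of cosines, FD² = DE² + EF² − 2·DE·EF·cos E = 39.381, so FD ≈ 6.2754.

6.275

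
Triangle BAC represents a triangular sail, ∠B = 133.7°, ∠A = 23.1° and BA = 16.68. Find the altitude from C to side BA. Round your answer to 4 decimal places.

12.0100

The third angle is ∠C = 180° − ∠B − ∠A = 23.20°.
Law of sines: AC = BA·sin B/sin C ≈ 30.611.
Law of sines: CB = BA·sin A/sin C ≈ 16.612.
Area = ½·BA·AC·sin A ≈ 100.16.
The altitude from C has length 2·area/BA ≈ 12.01.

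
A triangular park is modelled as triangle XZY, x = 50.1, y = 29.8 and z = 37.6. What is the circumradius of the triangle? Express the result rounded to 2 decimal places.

By the law of cosines, cos X = (z² + y² − x²) / (2·z·y) ≈ -0.09291, so ∠X ≈ 95.33°.
Circumradius = x/(2 sin X) ≈ 25.159.

R ≈ 25.16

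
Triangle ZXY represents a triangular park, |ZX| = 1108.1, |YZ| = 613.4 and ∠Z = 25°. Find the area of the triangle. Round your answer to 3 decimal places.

143628.621

Area = ½·|YZ|·|ZX|·sin Z ≈ 1.4363e+05.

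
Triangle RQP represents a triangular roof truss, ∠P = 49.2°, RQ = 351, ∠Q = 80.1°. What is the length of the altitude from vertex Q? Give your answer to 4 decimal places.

271.6179

The third angle is ∠R = 180° − ∠Q − ∠P = 50.70°.
Law of sines: QP = RQ·sin R/sin P ≈ 358.81.
Law of sines: PR = RQ·sin Q/sin P ≈ 456.77.
Area = ½·RQ·QP·sin Q ≈ 62034.
The altitude from Q has length 2·area/PR ≈ 271.62.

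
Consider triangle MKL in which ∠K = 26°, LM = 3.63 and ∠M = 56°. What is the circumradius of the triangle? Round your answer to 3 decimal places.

R ≈ 4.140

The third angle is ∠L = 180° − ∠M − ∠K = 98.00°.
Law of sines: KL = LM·sin M/sin K ≈ 6.865.
Law of sines: MK = LM·sin L/sin K ≈ 8.2001.
Circumradius = LM/(2 sin K) ≈ 4.1403.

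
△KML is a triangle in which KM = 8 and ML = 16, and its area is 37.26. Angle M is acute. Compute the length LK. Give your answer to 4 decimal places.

10.5763

From area = ½·KM·ML·sin M, we get sin M = 2·area/(KM·ML) ≈ 0.58219.
Taking the acute solution, ∠M ≈ 35.60°.
Law of cosines then gives LK ≈ 10.576.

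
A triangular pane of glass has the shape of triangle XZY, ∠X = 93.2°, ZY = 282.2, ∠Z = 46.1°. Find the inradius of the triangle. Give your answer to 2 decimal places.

r ≈ 55.92

The third angle is ∠Y = 180° − ∠X − ∠Z = 40.70°.
Law of sines: YX = ZY·sin Z/sin X ≈ 203.66.
Law of sines: XZ = ZY·sin Y/sin X ≈ 184.31.
Area = ½·ZY·YX·sin Y ≈ 18739.
Semiperimeter s = (282.2+203.66+184.31)/2 = 335.08.
Inradius = area/s = 18739/335.08 ≈ 55.923.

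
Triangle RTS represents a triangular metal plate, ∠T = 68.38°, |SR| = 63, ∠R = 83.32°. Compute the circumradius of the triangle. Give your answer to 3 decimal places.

33.884

The third angle is ∠S = 180° − ∠R − ∠T = 28.30°.
Law of sines: |TS| = |SR|·sin R/sin T ≈ 67.308.
Law of sines: |RT| = |SR|·sin S/sin T ≈ 32.128.
Circumradius = |SR|/(2 sin T) ≈ 33.884.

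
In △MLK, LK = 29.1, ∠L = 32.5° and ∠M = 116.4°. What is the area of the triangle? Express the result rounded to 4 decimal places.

The third angle is ∠K = 180° − ∠M − ∠L = 31.10°.
Law of sines: KM = LK·sin L/sin M ≈ 17.456.
Law of sines: ML = LK·sin K/sin M ≈ 16.781.
Area = ½·LK·KM·sin K ≈ 131.19.

area ≈ 131.1906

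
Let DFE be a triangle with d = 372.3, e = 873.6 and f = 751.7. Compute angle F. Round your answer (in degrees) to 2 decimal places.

By the law of cosines, cos F = (e² + d² − f²) / (2·e·d) ≈ 0.51766, so ∠F ≈ 58.82°.

∠F ≈ 58.82°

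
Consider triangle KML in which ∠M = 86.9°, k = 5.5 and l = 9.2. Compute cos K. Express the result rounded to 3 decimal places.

By the law of cosines, m² = l² + k² − 2·l·k·cos M = 109.42, so m ≈ 10.46.
Law of cosines again: cos K = (m² + l² − k²)/(2·m·l) ≈ 0.85108, so ∠K ≈ 31.67°.

cos K ≈ 0.851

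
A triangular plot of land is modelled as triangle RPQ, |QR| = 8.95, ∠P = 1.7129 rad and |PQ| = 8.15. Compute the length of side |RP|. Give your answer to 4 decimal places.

Law of sines: sin R = |PQ|·sin P/|QR| ≈ 0.90144.
Since |QR| ≥ |PQ|, only the acute value applies: ∠R ≈ 1.1231 rad.
Then ∠Q = π − ∠P − ∠R ≈ 0.3056 rad.
Law of sines gives |RP| = |QR|·sin Q/sin P ≈ 2.7203.

2.7203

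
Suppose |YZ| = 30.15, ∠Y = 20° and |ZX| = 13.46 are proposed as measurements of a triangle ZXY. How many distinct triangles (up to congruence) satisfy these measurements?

|YZ|·sin Y = 30.15·sin(20°) ≈ 10.31.
Since |YZ| sin Y < |ZX| < |YZ| (10.31 < 13.46 < 30.15), two triangles exist.

2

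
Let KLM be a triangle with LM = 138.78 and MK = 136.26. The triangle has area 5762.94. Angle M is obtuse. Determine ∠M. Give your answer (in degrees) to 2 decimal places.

From area = ½·LM·MK·sin M, we get sin M = 2·area/(LM·MK) ≈ 0.60951.
Taking the obtuse solution, ∠M ≈ 142.45°.

142.45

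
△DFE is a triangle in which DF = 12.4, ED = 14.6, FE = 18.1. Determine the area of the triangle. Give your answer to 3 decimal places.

Semiperimeter s = (18.1 + 14.6 + 12.4)/2 = 22.55.
Heron's formula: area = √(22.55·4.45·7.95·10.15) ≈ 89.985.

89.985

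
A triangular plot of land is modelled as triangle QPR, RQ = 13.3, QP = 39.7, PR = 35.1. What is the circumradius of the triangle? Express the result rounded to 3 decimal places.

By the law of cosines, cos Q = (RQ² + QP² − PR²) / (2·RQ·QP) ≈ 0.49333, so ∠Q ≈ 60.44°.
Circumradius = PR/(2 sin Q) ≈ 20.176.

20.176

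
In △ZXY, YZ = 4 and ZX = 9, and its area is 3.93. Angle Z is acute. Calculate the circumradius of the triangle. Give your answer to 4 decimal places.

R ≈ 11.8415

From area = ½·YZ·ZX·sin Z, we get sin Z = 2·area/(YZ·ZX) ≈ 0.21833.
Taking the acute solution, ∠Z ≈ 12.61°.
Law of cosines then gives XY ≈ 5.1708.
Circumradius = XY/(2 sin Z) ≈ 11.842.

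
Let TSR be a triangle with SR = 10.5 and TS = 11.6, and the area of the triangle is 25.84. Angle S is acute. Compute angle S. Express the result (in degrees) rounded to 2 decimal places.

From area = ½·TS·SR·sin S, we get sin S = 2·area/(TS·SR) ≈ 0.42430.
Taking the acute solution, ∠S ≈ 25.11°.

∠S ≈ 25.11°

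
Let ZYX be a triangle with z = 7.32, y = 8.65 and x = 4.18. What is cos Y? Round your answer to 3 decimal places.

By the law of cosines, cos Y = (x² + z² − y²) / (2·x·z) ≈ -0.06157, so ∠Y ≈ 93.53°.

cos Y ≈ -0.062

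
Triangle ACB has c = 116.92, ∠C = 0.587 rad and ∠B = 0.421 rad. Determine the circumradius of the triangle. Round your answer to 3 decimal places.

The third angle is ∠A = π − ∠C − ∠B = 2.134 rad.
Law of sines: a = c·sin A/sin C ≈ 178.54.
Law of sines: b = c·sin B/sin C ≈ 86.27.
Circumradius = c/(2 sin C) ≈ 105.55.

105.549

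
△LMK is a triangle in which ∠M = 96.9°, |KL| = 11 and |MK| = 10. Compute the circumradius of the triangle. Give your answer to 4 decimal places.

R ≈ 5.5401

Law of sines: sin L = |MK|·sin M/|KL| ≈ 0.90251.
Since |KL| ≥ |MK|, only the acute value applies: ∠L ≈ 64.49°.
Then ∠K = 180° − ∠M − ∠L ≈ 18.61°.
Law of sines gives |LM| = |KL|·sin K/sin M ≈ 3.5361.
Circumradius = |KL|/(2 sin M) ≈ 5.5401.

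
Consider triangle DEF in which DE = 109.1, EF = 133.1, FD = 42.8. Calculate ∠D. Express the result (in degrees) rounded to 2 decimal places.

115.23

By the law of cosines, cos D = (FD² + DE² − EF²) / (2·FD·DE) ≈ -0.42627, so ∠D ≈ 115.23°.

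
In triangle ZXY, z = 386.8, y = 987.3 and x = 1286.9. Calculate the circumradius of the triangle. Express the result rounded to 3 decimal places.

R ≈ 896.353

By the law of cosines, cos Z = (x² + y² − z²) / (2·x·y) ≈ 0.97645, so ∠Z ≈ 0.217 rad.
Circumradius = z/(2 sin Z) ≈ 896.35.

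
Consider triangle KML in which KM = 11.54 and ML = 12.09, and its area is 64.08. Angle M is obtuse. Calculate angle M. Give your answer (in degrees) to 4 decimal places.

∠M ≈ 113.2796°

From area = ½·KM·ML·sin M, we get sin M = 2·area/(KM·ML) ≈ 0.91859.
Taking the obtuse solution, ∠M ≈ 113.28°.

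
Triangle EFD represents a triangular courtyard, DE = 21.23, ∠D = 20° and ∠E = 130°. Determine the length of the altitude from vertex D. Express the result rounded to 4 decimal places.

The third angle is ∠F = 180° − ∠D − ∠E = 30.00°.
Law of sines: FD = DE·sin E/sin F ≈ 32.526.
Law of sines: EF = DE·sin D/sin F ≈ 14.522.
Area = ½·DE·FD·sin D ≈ 118.09.
The altitude from D has length 2·area/EF ≈ 16.263.

h_D ≈ 16.2631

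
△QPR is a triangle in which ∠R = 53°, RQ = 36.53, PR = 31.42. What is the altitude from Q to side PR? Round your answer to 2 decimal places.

h_Q ≈ 29.17

By the law of cosines, QP² = PR² + RQ² − 2·PR·RQ·cos R = 940.16, so QP ≈ 30.662.
Area = ½·PR·RQ·sin R ≈ 458.33.
The altitude from Q has length 2·area/PR ≈ 29.174.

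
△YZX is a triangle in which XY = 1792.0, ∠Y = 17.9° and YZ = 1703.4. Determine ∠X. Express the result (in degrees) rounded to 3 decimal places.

∠X ≈ 71.907°

By the law of cosines, ZX² = XY² + YZ² − 2·XY·YZ·cos Y = 3.0337e+05, so ZX ≈ 550.79.
Law of cosines again: cos X = (ZX² + XY² − YZ²)/(2·ZX·XY) ≈ 0.31056, so ∠X ≈ 71.91°.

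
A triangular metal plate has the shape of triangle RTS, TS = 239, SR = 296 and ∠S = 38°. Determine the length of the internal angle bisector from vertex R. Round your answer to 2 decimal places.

201.23

By the law of cosines, RT² = TS² + SR² − 2·TS·SR·cos S = 33243, so RT ≈ 182.33.
Law of cosines again: cos R = (SR² + RT² − TS²)/(2·SR·RT) ≈ 0.59051, so ∠R ≈ 53.81°.
The bisector from R has length 2·SR·RT·cos(∠R/2)/(SR+RT) ≈ 201.23.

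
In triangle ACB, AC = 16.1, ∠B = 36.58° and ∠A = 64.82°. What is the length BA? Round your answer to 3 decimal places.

26.483

The third angle is ∠C = 180° − ∠B − ∠A = 78.60°.
Law of sines: BA = AC·sin C/sin B ≈ 26.483.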